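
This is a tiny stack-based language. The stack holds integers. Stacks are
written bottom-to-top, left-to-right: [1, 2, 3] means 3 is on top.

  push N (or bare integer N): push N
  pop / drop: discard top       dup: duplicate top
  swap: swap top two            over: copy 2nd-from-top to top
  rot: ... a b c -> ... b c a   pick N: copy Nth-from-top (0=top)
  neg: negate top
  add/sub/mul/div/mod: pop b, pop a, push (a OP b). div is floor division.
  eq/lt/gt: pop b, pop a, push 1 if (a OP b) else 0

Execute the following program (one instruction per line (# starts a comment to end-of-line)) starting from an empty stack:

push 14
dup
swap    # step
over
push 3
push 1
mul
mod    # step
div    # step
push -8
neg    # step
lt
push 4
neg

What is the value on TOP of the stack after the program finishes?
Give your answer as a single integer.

After 'push 14': [14]
After 'dup': [14, 14]
After 'swap': [14, 14]
After 'over': [14, 14, 14]
After 'push 3': [14, 14, 14, 3]
After 'push 1': [14, 14, 14, 3, 1]
After 'mul': [14, 14, 14, 3]
After 'mod': [14, 14, 2]
After 'div': [14, 7]
After 'push -8': [14, 7, -8]
After 'neg': [14, 7, 8]
After 'lt': [14, 1]
After 'push 4': [14, 1, 4]
After 'neg': [14, 1, -4]

Answer: -4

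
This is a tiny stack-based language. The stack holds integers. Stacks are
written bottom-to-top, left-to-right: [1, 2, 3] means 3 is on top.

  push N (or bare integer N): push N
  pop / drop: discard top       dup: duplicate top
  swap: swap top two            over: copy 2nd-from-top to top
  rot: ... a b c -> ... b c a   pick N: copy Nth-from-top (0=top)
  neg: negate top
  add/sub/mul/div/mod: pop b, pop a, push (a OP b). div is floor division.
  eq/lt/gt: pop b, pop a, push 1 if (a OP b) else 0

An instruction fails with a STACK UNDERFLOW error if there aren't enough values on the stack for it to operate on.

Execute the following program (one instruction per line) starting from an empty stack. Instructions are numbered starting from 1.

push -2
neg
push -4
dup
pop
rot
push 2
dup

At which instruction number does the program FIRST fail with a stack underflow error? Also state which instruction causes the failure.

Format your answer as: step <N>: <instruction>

Step 1 ('push -2'): stack = [-2], depth = 1
Step 2 ('neg'): stack = [2], depth = 1
Step 3 ('push -4'): stack = [2, -4], depth = 2
Step 4 ('dup'): stack = [2, -4, -4], depth = 3
Step 5 ('pop'): stack = [2, -4], depth = 2
Step 6 ('rot'): needs 3 value(s) but depth is 2 — STACK UNDERFLOW

Answer: step 6: rot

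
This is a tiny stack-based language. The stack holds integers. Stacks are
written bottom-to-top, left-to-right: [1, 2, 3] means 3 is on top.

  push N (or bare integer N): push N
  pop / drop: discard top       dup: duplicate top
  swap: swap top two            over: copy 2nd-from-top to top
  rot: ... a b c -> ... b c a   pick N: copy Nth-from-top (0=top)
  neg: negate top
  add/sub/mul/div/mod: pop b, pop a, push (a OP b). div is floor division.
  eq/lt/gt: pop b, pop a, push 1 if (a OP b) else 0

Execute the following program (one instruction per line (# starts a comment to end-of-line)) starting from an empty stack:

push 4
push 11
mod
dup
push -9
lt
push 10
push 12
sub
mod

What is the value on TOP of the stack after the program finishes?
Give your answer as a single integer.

Answer: 0

Derivation:
After 'push 4': [4]
After 'push 11': [4, 11]
After 'mod': [4]
After 'dup': [4, 4]
After 'push -9': [4, 4, -9]
After 'lt': [4, 0]
After 'push 10': [4, 0, 10]
After 'push 12': [4, 0, 10, 12]
After 'sub': [4, 0, -2]
After 'mod': [4, 0]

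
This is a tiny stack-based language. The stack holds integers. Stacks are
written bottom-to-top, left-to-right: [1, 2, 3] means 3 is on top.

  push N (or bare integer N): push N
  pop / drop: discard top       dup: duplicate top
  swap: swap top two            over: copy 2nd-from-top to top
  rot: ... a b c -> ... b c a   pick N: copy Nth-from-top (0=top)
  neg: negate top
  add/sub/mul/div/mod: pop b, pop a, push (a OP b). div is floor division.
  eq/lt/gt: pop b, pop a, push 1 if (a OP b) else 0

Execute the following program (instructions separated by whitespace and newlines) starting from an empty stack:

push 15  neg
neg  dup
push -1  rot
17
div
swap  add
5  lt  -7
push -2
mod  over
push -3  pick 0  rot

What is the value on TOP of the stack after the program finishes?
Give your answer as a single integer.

After 'push 15': [15]
After 'neg': [-15]
After 'neg': [15]
After 'dup': [15, 15]
After 'push -1': [15, 15, -1]
After 'rot': [15, -1, 15]
After 'push 17': [15, -1, 15, 17]
After 'div': [15, -1, 0]
After 'swap': [15, 0, -1]
After 'add': [15, -1]
After 'push 5': [15, -1, 5]
After 'lt': [15, 1]
After 'push -7': [15, 1, -7]
After 'push -2': [15, 1, -7, -2]
After 'mod': [15, 1, -1]
After 'over': [15, 1, -1, 1]
After 'push -3': [15, 1, -1, 1, -3]
After 'pick 0': [15, 1, -1, 1, -3, -3]
After 'rot': [15, 1, -1, -3, -3, 1]

Answer: 1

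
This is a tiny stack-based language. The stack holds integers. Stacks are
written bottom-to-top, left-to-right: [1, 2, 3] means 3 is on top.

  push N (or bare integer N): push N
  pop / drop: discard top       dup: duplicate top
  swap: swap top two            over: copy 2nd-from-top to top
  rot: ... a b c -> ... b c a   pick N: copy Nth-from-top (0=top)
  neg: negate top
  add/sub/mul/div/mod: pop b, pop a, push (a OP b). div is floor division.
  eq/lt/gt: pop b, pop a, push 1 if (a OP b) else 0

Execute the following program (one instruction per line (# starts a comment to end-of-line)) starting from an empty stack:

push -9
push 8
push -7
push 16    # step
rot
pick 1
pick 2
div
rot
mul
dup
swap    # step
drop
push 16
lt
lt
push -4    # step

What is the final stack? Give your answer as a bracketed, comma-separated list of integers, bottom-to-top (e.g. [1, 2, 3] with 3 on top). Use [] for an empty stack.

Answer: [-9, -7, 0, -4]

Derivation:
After 'push -9': [-9]
After 'push 8': [-9, 8]
After 'push -7': [-9, 8, -7]
After 'push 16': [-9, 8, -7, 16]
After 'rot': [-9, -7, 16, 8]
After 'pick 1': [-9, -7, 16, 8, 16]
After 'pick 2': [-9, -7, 16, 8, 16, 16]
After 'div': [-9, -7, 16, 8, 1]
After 'rot': [-9, -7, 8, 1, 16]
After 'mul': [-9, -7, 8, 16]
After 'dup': [-9, -7, 8, 16, 16]
After 'swap': [-9, -7, 8, 16, 16]
After 'drop': [-9, -7, 8, 16]
After 'push 16': [-9, -7, 8, 16, 16]
After 'lt': [-9, -7, 8, 0]
After 'lt': [-9, -7, 0]
After 'push -4': [-9, -7, 0, -4]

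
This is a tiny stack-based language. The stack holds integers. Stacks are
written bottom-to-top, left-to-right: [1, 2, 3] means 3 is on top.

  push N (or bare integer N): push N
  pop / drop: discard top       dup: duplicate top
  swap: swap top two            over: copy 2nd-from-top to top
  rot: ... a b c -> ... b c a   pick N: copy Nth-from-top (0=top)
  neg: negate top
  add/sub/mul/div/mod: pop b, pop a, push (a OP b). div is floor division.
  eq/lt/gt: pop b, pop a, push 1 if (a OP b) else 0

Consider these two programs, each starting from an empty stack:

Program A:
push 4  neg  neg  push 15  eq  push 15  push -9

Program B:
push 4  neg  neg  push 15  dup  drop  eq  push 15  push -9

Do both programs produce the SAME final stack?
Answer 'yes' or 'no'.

Program A trace:
  After 'push 4': [4]
  After 'neg': [-4]
  After 'neg': [4]
  After 'push 15': [4, 15]
  After 'eq': [0]
  After 'push 15': [0, 15]
  After 'push -9': [0, 15, -9]
Program A final stack: [0, 15, -9]

Program B trace:
  After 'push 4': [4]
  After 'neg': [-4]
  After 'neg': [4]
  After 'push 15': [4, 15]
  After 'dup': [4, 15, 15]
  After 'drop': [4, 15]
  After 'eq': [0]
  After 'push 15': [0, 15]
  After 'push -9': [0, 15, -9]
Program B final stack: [0, 15, -9]
Same: yes

Answer: yes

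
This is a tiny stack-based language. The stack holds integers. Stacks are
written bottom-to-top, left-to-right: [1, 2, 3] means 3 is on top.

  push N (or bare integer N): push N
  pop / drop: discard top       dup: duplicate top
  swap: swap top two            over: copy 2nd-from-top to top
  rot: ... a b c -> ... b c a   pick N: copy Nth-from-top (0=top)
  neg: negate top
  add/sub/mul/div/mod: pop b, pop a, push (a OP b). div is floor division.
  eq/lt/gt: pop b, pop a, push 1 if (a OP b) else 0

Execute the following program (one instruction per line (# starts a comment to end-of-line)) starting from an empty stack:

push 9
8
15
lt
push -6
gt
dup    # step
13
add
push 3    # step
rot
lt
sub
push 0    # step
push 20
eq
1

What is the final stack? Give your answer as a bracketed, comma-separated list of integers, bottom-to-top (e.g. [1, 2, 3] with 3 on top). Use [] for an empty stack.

After 'push 9': [9]
After 'push 8': [9, 8]
After 'push 15': [9, 8, 15]
After 'lt': [9, 1]
After 'push -6': [9, 1, -6]
After 'gt': [9, 1]
After 'dup': [9, 1, 1]
After 'push 13': [9, 1, 1, 13]
After 'add': [9, 1, 14]
After 'push 3': [9, 1, 14, 3]
After 'rot': [9, 14, 3, 1]
After 'lt': [9, 14, 0]
After 'sub': [9, 14]
After 'push 0': [9, 14, 0]
After 'push 20': [9, 14, 0, 20]
After 'eq': [9, 14, 0]
After 'push 1': [9, 14, 0, 1]

Answer: [9, 14, 0, 1]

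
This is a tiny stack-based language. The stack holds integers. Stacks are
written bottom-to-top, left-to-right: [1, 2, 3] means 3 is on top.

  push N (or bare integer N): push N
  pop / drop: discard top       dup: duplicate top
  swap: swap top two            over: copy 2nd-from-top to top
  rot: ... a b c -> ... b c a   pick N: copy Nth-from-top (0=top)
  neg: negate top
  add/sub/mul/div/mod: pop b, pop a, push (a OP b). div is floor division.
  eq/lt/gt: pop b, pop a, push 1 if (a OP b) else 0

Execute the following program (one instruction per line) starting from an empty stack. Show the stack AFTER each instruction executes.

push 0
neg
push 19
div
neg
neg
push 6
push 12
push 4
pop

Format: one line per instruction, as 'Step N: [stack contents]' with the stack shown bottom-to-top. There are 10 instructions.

Step 1: [0]
Step 2: [0]
Step 3: [0, 19]
Step 4: [0]
Step 5: [0]
Step 6: [0]
Step 7: [0, 6]
Step 8: [0, 6, 12]
Step 9: [0, 6, 12, 4]
Step 10: [0, 6, 12]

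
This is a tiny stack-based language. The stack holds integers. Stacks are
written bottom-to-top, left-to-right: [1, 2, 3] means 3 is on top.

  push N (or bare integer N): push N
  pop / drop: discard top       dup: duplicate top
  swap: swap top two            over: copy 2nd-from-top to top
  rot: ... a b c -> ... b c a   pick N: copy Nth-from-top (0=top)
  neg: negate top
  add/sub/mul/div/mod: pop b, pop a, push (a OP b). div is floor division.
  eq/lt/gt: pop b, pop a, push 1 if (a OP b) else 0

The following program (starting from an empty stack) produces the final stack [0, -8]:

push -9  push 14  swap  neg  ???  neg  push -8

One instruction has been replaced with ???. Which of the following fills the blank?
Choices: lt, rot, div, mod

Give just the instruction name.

Stack before ???: [14, 9]
Stack after ???:  [0]
Checking each choice:
  lt: MATCH
  rot: stack underflow (need 3, have 2)
  div: produces [-1, -8]
  mod: produces [-5, -8]


Answer: lt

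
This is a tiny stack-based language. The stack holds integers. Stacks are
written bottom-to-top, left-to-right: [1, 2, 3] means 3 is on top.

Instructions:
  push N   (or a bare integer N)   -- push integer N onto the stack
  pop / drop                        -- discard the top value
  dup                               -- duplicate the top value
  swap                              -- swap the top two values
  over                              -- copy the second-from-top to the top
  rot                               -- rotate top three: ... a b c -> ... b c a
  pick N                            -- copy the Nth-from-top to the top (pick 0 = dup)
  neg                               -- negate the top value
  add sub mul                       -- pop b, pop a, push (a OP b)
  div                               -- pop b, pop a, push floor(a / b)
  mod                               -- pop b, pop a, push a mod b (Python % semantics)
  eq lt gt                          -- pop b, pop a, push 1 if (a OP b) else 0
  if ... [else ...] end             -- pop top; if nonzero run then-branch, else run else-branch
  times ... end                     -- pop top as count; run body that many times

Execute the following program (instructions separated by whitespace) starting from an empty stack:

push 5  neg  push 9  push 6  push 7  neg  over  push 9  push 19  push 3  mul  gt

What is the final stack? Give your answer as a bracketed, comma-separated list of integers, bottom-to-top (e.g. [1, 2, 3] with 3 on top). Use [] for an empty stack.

After 'push 5': [5]
After 'neg': [-5]
After 'push 9': [-5, 9]
After 'push 6': [-5, 9, 6]
After 'push 7': [-5, 9, 6, 7]
After 'neg': [-5, 9, 6, -7]
After 'over': [-5, 9, 6, -7, 6]
After 'push 9': [-5, 9, 6, -7, 6, 9]
After 'push 19': [-5, 9, 6, -7, 6, 9, 19]
After 'push 3': [-5, 9, 6, -7, 6, 9, 19, 3]
After 'mul': [-5, 9, 6, -7, 6, 9, 57]
After 'gt': [-5, 9, 6, -7, 6, 0]

Answer: [-5, 9, 6, -7, 6, 0]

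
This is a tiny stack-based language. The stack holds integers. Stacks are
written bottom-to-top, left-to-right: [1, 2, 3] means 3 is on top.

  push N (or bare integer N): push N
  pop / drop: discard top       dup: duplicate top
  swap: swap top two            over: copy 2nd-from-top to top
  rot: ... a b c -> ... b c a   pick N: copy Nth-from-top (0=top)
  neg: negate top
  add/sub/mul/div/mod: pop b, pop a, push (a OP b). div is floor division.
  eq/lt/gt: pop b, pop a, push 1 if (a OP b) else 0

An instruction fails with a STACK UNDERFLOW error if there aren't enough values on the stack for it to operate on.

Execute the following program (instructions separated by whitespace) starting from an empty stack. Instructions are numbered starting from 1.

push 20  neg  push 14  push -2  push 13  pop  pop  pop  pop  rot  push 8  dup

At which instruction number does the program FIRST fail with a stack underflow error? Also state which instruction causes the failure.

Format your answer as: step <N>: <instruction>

Answer: step 10: rot

Derivation:
Step 1 ('push 20'): stack = [20], depth = 1
Step 2 ('neg'): stack = [-20], depth = 1
Step 3 ('push 14'): stack = [-20, 14], depth = 2
Step 4 ('push -2'): stack = [-20, 14, -2], depth = 3
Step 5 ('push 13'): stack = [-20, 14, -2, 13], depth = 4
Step 6 ('pop'): stack = [-20, 14, -2], depth = 3
Step 7 ('pop'): stack = [-20, 14], depth = 2
Step 8 ('pop'): stack = [-20], depth = 1
Step 9 ('pop'): stack = [], depth = 0
Step 10 ('rot'): needs 3 value(s) but depth is 0 — STACK UNDERFLOW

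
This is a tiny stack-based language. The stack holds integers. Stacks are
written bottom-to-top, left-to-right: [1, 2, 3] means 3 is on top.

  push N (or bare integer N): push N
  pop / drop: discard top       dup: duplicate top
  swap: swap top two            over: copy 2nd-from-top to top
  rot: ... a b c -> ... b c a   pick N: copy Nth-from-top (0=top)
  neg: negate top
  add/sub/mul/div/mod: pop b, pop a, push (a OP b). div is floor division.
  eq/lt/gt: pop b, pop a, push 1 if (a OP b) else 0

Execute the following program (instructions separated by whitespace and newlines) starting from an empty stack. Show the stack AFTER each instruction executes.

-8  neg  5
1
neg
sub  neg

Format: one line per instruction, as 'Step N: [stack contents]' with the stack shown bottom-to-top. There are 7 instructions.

Step 1: [-8]
Step 2: [8]
Step 3: [8, 5]
Step 4: [8, 5, 1]
Step 5: [8, 5, -1]
Step 6: [8, 6]
Step 7: [8, -6]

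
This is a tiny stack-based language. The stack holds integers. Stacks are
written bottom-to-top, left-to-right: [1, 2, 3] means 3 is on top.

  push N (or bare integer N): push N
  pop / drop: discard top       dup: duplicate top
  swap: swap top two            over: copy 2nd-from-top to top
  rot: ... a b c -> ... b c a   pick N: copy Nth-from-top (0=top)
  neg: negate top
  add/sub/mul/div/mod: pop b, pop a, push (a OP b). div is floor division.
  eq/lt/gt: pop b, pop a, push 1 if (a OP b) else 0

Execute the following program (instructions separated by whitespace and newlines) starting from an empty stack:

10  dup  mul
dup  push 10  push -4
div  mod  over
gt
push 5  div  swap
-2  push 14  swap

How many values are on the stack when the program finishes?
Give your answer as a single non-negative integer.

After 'push 10': stack = [10] (depth 1)
After 'dup': stack = [10, 10] (depth 2)
After 'mul': stack = [100] (depth 1)
After 'dup': stack = [100, 100] (depth 2)
After 'push 10': stack = [100, 100, 10] (depth 3)
After 'push -4': stack = [100, 100, 10, -4] (depth 4)
After 'div': stack = [100, 100, -3] (depth 3)
After 'mod': stack = [100, -2] (depth 2)
After 'over': stack = [100, -2, 100] (depth 3)
After 'gt': stack = [100, 0] (depth 2)
After 'push 5': stack = [100, 0, 5] (depth 3)
After 'div': stack = [100, 0] (depth 2)
After 'swap': stack = [0, 100] (depth 2)
After 'push -2': stack = [0, 100, -2] (depth 3)
After 'push 14': stack = [0, 100, -2, 14] (depth 4)
After 'swap': stack = [0, 100, 14, -2] (depth 4)

Answer: 4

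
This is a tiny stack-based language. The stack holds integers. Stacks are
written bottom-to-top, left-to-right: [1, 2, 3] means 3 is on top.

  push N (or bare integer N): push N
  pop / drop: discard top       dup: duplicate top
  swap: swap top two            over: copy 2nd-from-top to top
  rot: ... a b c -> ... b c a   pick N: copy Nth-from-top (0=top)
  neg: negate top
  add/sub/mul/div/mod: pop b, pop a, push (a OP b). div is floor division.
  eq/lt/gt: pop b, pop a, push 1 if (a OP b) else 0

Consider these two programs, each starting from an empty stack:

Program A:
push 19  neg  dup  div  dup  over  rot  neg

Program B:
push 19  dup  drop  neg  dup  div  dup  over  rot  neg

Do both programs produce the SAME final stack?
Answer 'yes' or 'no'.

Program A trace:
  After 'push 19': [19]
  After 'neg': [-19]
  After 'dup': [-19, -19]
  After 'div': [1]
  After 'dup': [1, 1]
  After 'over': [1, 1, 1]
  After 'rot': [1, 1, 1]
  After 'neg': [1, 1, -1]
Program A final stack: [1, 1, -1]

Program B trace:
  After 'push 19': [19]
  After 'dup': [19, 19]
  After 'drop': [19]
  After 'neg': [-19]
  After 'dup': [-19, -19]
  After 'div': [1]
  After 'dup': [1, 1]
  After 'over': [1, 1, 1]
  After 'rot': [1, 1, 1]
  After 'neg': [1, 1, -1]
Program B final stack: [1, 1, -1]
Same: yes

Answer: yes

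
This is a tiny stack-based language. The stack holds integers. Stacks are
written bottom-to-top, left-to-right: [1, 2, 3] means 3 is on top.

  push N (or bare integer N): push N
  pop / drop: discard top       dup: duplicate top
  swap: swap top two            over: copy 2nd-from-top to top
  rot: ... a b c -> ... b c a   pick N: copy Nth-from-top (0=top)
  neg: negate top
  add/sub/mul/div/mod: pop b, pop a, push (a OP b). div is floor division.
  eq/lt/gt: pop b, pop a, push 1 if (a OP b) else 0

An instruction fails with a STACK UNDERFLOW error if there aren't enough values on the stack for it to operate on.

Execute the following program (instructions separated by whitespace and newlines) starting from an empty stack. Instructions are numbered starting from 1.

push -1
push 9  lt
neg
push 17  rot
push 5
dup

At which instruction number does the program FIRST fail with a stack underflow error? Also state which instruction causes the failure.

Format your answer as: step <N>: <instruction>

Step 1 ('push -1'): stack = [-1], depth = 1
Step 2 ('push 9'): stack = [-1, 9], depth = 2
Step 3 ('lt'): stack = [1], depth = 1
Step 4 ('neg'): stack = [-1], depth = 1
Step 5 ('push 17'): stack = [-1, 17], depth = 2
Step 6 ('rot'): needs 3 value(s) but depth is 2 — STACK UNDERFLOW

Answer: step 6: rot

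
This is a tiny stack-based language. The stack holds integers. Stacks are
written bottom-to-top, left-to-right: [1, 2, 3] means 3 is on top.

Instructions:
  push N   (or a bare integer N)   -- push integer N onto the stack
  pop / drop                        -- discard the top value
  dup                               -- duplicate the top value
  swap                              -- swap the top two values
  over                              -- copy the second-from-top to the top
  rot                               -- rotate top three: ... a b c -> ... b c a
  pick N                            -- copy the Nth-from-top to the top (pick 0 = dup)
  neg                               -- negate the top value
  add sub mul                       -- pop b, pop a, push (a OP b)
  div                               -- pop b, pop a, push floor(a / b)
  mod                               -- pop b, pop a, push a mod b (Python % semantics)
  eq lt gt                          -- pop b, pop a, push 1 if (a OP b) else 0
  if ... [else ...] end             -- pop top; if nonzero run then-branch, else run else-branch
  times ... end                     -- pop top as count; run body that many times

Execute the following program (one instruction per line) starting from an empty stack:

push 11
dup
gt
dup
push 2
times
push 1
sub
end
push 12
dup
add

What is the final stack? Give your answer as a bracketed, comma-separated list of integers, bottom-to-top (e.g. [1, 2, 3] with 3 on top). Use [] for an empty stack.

Answer: [0, -2, 24]

Derivation:
After 'push 11': [11]
After 'dup': [11, 11]
After 'gt': [0]
After 'dup': [0, 0]
After 'push 2': [0, 0, 2]
After 'times': [0, 0]
After 'push 1': [0, 0, 1]
After 'sub': [0, -1]
After 'push 1': [0, -1, 1]
After 'sub': [0, -2]
After 'push 12': [0, -2, 12]
After 'dup': [0, -2, 12, 12]
After 'add': [0, -2, 24]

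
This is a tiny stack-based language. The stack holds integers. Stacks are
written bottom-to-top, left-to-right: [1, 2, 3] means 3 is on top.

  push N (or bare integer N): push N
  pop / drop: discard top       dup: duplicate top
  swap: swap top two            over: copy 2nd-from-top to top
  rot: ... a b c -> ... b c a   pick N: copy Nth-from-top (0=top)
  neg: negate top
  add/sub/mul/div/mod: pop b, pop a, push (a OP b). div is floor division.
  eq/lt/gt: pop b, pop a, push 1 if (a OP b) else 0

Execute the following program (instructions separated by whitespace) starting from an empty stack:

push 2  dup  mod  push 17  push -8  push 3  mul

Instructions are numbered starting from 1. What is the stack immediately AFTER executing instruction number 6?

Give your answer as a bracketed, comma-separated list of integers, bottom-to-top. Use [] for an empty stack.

Step 1 ('push 2'): [2]
Step 2 ('dup'): [2, 2]
Step 3 ('mod'): [0]
Step 4 ('push 17'): [0, 17]
Step 5 ('push -8'): [0, 17, -8]
Step 6 ('push 3'): [0, 17, -8, 3]

Answer: [0, 17, -8, 3]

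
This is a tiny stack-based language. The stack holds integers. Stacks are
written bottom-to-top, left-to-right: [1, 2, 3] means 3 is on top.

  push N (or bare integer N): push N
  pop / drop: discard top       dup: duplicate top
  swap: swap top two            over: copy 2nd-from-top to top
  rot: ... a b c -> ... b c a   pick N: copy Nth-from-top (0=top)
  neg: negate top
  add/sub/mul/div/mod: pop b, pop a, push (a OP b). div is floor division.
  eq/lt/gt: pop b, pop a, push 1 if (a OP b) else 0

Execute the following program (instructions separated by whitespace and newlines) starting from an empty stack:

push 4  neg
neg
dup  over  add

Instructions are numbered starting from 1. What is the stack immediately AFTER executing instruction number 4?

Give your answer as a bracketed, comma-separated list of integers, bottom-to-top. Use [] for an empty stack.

Step 1 ('push 4'): [4]
Step 2 ('neg'): [-4]
Step 3 ('neg'): [4]
Step 4 ('dup'): [4, 4]

Answer: [4, 4]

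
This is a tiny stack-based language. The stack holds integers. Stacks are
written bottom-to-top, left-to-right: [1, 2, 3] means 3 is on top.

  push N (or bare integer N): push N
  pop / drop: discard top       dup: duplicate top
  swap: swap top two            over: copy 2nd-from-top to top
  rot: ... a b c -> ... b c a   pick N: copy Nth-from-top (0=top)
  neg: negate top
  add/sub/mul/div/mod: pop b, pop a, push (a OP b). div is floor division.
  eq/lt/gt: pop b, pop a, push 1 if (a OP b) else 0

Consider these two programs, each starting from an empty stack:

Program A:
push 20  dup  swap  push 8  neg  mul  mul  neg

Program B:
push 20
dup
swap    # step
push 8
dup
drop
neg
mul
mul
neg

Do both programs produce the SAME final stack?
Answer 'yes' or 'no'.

Program A trace:
  After 'push 20': [20]
  After 'dup': [20, 20]
  After 'swap': [20, 20]
  After 'push 8': [20, 20, 8]
  After 'neg': [20, 20, -8]
  After 'mul': [20, -160]
  After 'mul': [-3200]
  After 'neg': [3200]
Program A final stack: [3200]

Program B trace:
  After 'push 20': [20]
  After 'dup': [20, 20]
  After 'swap': [20, 20]
  After 'push 8': [20, 20, 8]
  After 'dup': [20, 20, 8, 8]
  After 'drop': [20, 20, 8]
  After 'neg': [20, 20, -8]
  After 'mul': [20, -160]
  After 'mul': [-3200]
  After 'neg': [3200]
Program B final stack: [3200]
Same: yes

Answer: yes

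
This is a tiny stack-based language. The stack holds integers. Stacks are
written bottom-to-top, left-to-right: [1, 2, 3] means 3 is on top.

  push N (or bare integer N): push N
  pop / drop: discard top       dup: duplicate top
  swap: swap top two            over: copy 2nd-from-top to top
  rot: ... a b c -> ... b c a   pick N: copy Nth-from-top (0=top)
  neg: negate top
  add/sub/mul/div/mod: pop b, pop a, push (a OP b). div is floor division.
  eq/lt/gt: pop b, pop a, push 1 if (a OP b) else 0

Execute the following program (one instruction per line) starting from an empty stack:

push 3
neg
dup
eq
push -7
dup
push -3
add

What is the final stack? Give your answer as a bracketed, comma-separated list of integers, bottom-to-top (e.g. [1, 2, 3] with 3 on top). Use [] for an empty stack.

After 'push 3': [3]
After 'neg': [-3]
After 'dup': [-3, -3]
After 'eq': [1]
After 'push -7': [1, -7]
After 'dup': [1, -7, -7]
After 'push -3': [1, -7, -7, -3]
After 'add': [1, -7, -10]

Answer: [1, -7, -10]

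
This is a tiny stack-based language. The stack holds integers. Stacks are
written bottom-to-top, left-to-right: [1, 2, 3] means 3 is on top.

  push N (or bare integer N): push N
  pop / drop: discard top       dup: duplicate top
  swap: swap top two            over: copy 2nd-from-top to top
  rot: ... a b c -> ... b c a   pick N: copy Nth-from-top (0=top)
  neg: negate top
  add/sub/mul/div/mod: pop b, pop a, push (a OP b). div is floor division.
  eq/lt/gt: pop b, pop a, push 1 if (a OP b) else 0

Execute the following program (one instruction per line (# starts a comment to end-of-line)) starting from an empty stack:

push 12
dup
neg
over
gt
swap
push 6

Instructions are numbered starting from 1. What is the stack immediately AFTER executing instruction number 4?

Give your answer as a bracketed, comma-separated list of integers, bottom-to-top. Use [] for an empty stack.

Step 1 ('push 12'): [12]
Step 2 ('dup'): [12, 12]
Step 3 ('neg'): [12, -12]
Step 4 ('over'): [12, -12, 12]

Answer: [12, -12, 12]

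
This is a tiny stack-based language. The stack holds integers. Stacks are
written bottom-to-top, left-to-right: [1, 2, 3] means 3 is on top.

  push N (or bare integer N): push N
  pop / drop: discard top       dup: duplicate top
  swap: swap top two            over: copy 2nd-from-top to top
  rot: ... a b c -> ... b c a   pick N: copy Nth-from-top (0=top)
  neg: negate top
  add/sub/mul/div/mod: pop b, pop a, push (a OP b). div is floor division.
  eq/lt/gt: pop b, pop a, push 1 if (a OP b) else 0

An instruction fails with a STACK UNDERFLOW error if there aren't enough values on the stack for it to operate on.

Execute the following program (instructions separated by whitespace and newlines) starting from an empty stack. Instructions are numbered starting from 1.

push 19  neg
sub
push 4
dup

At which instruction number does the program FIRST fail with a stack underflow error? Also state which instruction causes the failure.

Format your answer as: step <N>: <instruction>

Step 1 ('push 19'): stack = [19], depth = 1
Step 2 ('neg'): stack = [-19], depth = 1
Step 3 ('sub'): needs 2 value(s) but depth is 1 — STACK UNDERFLOW

Answer: step 3: sub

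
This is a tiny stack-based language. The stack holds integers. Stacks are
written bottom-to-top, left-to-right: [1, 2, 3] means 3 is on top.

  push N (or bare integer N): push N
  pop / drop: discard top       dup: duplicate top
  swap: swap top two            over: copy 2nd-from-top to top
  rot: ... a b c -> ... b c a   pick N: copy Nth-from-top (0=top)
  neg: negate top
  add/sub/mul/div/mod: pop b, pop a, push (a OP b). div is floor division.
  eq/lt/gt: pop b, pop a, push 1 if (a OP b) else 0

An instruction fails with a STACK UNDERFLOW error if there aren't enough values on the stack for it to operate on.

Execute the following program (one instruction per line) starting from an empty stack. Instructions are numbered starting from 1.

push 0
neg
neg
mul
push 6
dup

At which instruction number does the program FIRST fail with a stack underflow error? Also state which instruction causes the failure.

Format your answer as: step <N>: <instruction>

Step 1 ('push 0'): stack = [0], depth = 1
Step 2 ('neg'): stack = [0], depth = 1
Step 3 ('neg'): stack = [0], depth = 1
Step 4 ('mul'): needs 2 value(s) but depth is 1 — STACK UNDERFLOW

Answer: step 4: mul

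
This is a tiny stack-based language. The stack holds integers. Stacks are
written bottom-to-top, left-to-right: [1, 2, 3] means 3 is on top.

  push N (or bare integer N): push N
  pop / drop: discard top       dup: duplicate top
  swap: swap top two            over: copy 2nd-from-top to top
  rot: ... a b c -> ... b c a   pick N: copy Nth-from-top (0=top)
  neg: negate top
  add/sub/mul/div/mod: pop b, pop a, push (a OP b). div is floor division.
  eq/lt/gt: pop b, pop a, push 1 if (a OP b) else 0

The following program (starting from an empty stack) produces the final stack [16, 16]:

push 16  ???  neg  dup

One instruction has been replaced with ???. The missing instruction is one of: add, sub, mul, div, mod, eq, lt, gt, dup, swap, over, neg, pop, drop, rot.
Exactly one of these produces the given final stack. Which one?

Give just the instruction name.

Stack before ???: [16]
Stack after ???:  [-16]
The instruction that transforms [16] -> [-16] is: neg

Answer: neg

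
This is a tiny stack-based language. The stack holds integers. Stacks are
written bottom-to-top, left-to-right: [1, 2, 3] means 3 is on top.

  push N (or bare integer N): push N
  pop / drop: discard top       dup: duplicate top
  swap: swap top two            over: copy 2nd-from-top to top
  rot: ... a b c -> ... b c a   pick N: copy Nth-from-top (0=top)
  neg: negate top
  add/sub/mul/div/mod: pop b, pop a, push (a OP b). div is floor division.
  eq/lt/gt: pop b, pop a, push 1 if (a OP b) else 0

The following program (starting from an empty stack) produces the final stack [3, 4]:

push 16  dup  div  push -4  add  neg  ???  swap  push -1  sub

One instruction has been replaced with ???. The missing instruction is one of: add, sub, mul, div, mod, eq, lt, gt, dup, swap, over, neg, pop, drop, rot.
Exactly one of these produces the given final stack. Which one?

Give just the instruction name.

Stack before ???: [3]
Stack after ???:  [3, 3]
The instruction that transforms [3] -> [3, 3] is: dup

Answer: dup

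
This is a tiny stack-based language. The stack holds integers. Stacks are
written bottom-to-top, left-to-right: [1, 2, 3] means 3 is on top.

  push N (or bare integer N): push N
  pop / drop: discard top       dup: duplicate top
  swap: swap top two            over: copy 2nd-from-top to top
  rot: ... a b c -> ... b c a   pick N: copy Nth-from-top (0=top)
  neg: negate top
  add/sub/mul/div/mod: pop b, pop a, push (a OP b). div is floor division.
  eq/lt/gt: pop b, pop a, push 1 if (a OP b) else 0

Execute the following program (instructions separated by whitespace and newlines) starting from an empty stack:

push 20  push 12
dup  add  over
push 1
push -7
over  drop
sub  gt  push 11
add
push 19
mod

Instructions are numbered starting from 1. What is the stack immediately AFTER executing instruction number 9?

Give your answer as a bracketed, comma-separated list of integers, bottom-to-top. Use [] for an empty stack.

Answer: [20, 24, 20, 1, -7]

Derivation:
Step 1 ('push 20'): [20]
Step 2 ('push 12'): [20, 12]
Step 3 ('dup'): [20, 12, 12]
Step 4 ('add'): [20, 24]
Step 5 ('over'): [20, 24, 20]
Step 6 ('push 1'): [20, 24, 20, 1]
Step 7 ('push -7'): [20, 24, 20, 1, -7]
Step 8 ('over'): [20, 24, 20, 1, -7, 1]
Step 9 ('drop'): [20, 24, 20, 1, -7]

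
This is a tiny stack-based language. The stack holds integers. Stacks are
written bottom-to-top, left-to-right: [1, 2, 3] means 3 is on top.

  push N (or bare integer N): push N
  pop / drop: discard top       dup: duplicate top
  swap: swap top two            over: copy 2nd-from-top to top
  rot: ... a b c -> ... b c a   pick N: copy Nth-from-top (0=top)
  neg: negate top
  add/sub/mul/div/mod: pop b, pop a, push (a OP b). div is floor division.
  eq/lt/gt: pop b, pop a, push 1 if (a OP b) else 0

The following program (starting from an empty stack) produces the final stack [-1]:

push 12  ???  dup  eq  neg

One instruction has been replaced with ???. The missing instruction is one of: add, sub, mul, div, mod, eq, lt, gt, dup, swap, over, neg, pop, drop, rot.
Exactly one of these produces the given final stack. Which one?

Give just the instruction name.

Stack before ???: [12]
Stack after ???:  [-12]
The instruction that transforms [12] -> [-12] is: neg

Answer: neg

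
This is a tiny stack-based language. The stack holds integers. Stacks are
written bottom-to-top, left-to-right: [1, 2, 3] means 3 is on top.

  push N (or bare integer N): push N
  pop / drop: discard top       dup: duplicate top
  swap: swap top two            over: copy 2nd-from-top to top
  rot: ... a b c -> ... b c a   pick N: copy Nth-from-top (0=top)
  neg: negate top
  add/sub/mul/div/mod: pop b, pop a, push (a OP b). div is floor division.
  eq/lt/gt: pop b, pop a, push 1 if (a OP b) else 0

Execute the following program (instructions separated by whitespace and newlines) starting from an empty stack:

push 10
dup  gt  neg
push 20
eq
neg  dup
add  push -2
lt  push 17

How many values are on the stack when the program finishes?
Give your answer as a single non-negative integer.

Answer: 2

Derivation:
After 'push 10': stack = [10] (depth 1)
After 'dup': stack = [10, 10] (depth 2)
After 'gt': stack = [0] (depth 1)
After 'neg': stack = [0] (depth 1)
After 'push 20': stack = [0, 20] (depth 2)
After 'eq': stack = [0] (depth 1)
After 'neg': stack = [0] (depth 1)
After 'dup': stack = [0, 0] (depth 2)
After 'add': stack = [0] (depth 1)
After 'push -2': stack = [0, -2] (depth 2)
After 'lt': stack = [0] (depth 1)
After 'push 17': stack = [0, 17] (depth 2)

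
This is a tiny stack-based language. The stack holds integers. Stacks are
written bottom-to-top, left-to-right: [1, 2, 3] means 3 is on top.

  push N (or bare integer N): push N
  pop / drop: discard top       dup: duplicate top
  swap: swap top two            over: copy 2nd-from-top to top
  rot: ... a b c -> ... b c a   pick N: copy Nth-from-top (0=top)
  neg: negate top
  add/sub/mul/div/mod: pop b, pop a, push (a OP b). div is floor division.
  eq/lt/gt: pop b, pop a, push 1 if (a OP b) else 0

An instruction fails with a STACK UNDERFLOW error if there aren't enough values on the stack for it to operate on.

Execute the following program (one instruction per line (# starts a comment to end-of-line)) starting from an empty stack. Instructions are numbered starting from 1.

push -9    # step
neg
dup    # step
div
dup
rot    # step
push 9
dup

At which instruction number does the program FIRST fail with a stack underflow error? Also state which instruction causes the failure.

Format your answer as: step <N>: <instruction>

Answer: step 6: rot

Derivation:
Step 1 ('push -9'): stack = [-9], depth = 1
Step 2 ('neg'): stack = [9], depth = 1
Step 3 ('dup'): stack = [9, 9], depth = 2
Step 4 ('div'): stack = [1], depth = 1
Step 5 ('dup'): stack = [1, 1], depth = 2
Step 6 ('rot'): needs 3 value(s) but depth is 2 — STACK UNDERFLOW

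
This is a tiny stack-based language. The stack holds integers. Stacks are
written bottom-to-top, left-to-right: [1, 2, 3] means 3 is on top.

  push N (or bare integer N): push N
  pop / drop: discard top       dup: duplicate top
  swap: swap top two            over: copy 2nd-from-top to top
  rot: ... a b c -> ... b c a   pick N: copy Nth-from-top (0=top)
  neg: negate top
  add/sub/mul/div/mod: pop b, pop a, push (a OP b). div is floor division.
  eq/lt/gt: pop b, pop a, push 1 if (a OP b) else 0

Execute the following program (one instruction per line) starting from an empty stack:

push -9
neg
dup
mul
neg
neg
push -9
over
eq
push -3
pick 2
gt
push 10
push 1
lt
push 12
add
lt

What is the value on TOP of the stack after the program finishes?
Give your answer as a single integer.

Answer: 1

Derivation:
After 'push -9': [-9]
After 'neg': [9]
After 'dup': [9, 9]
After 'mul': [81]
After 'neg': [-81]
After 'neg': [81]
After 'push -9': [81, -9]
After 'over': [81, -9, 81]
After 'eq': [81, 0]
After 'push -3': [81, 0, -3]
After 'pick 2': [81, 0, -3, 81]
After 'gt': [81, 0, 0]
After 'push 10': [81, 0, 0, 10]
After 'push 1': [81, 0, 0, 10, 1]
After 'lt': [81, 0, 0, 0]
After 'push 12': [81, 0, 0, 0, 12]
After 'add': [81, 0, 0, 12]
After 'lt': [81, 0, 1]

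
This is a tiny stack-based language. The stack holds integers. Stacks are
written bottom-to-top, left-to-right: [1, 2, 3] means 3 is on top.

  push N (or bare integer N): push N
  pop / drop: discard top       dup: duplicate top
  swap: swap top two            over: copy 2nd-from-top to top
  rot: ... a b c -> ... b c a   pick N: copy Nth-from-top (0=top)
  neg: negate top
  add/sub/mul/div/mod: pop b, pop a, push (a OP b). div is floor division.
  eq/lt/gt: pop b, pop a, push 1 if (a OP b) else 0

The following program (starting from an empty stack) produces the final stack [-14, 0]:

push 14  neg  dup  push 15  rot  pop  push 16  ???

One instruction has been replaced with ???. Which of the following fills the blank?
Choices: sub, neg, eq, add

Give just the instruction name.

Stack before ???: [-14, 15, 16]
Stack after ???:  [-14, 0]
Checking each choice:
  sub: produces [-14, -1]
  neg: produces [-14, 15, -16]
  eq: MATCH
  add: produces [-14, 31]


Answer: eq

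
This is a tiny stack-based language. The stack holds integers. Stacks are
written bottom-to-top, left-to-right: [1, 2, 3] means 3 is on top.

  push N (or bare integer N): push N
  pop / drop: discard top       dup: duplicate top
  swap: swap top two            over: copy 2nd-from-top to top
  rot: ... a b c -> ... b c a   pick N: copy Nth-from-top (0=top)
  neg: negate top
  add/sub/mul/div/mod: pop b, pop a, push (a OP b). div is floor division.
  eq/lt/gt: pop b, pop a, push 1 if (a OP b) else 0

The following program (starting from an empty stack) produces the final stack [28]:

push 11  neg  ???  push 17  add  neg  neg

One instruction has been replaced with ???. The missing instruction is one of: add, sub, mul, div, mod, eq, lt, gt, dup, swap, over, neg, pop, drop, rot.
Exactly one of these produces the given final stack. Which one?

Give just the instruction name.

Answer: neg

Derivation:
Stack before ???: [-11]
Stack after ???:  [11]
The instruction that transforms [-11] -> [11] is: neg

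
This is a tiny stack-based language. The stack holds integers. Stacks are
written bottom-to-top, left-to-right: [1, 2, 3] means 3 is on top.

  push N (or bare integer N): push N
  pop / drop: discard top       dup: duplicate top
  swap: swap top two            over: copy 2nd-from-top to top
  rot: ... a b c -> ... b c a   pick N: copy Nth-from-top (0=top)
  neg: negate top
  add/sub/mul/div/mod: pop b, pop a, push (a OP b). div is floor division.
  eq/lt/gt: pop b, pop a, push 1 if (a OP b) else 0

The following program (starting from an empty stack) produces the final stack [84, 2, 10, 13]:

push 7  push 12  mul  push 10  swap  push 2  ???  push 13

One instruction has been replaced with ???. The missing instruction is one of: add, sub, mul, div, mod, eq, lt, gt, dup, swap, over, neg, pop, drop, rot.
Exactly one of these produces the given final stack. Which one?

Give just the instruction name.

Answer: rot

Derivation:
Stack before ???: [10, 84, 2]
Stack after ???:  [84, 2, 10]
The instruction that transforms [10, 84, 2] -> [84, 2, 10] is: rot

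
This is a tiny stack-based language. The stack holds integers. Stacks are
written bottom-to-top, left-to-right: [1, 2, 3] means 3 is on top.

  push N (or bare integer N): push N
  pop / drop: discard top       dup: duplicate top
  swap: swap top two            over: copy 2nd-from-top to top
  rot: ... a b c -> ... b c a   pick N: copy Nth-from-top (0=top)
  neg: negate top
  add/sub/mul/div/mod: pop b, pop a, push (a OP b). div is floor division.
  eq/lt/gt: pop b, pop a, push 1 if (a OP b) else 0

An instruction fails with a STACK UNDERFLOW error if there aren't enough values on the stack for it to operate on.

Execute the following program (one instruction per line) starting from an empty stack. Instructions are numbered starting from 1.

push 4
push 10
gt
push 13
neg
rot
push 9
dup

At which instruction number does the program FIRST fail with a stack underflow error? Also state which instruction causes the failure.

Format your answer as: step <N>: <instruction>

Step 1 ('push 4'): stack = [4], depth = 1
Step 2 ('push 10'): stack = [4, 10], depth = 2
Step 3 ('gt'): stack = [0], depth = 1
Step 4 ('push 13'): stack = [0, 13], depth = 2
Step 5 ('neg'): stack = [0, -13], depth = 2
Step 6 ('rot'): needs 3 value(s) but depth is 2 — STACK UNDERFLOW

Answer: step 6: rot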